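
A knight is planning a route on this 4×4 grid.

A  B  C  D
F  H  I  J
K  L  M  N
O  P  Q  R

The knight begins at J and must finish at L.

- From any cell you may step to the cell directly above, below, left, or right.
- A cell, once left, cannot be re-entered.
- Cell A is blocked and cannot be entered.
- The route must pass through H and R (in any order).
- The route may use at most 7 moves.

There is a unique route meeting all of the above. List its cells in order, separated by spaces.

J N R Q M I H L

Any route must reach H and R and still end at L within 7 moves, so the order of the required stops is forced.
Route from J: down 2 to R, left 1 to Q, up 2 to I, left 1 to H, down 1 to L — 7 moves in all.
Check: all required cells visited; 7 ≤ 7 moves.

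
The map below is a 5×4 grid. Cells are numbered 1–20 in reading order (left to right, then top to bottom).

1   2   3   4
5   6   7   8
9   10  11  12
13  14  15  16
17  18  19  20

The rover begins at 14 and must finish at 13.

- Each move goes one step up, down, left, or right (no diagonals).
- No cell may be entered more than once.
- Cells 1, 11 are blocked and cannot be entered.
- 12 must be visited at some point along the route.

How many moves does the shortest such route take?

Any route passes through 12 somewhere between 14 and 13. Summing Manhattan distances along the two legs (14 → 12 → 13) gives a lower bound of 3 + 4 = 7 moves.
The shortest route satisfying every rule uses 9 moves: 14 → 15 → 16 → 12 → 8 → 7 → 6 → 10 → 9 → 13.
The no-revisit rule (legs can't share cells) pushes the minimum above the 7-move bound; an exhaustive check rules out every length from 7 to 8, leaving 9 as the minimum.

9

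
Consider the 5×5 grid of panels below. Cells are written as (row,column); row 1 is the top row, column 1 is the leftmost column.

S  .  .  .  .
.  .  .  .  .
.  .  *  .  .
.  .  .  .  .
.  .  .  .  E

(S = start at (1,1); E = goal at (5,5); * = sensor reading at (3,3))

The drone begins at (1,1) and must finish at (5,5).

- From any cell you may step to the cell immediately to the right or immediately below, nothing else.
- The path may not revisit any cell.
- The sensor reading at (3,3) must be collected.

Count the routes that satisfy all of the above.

36

A right/down-only route from (1,1) to (5,5) makes exactly 4 down-moves and 4 right-moves in some order.
With no other constraints that would be C(8,4) = 70 routes.
Split at (3,3) and multiply the segment counts: (1,1)→(3,3): 6; (3,3)→(5,5): 6; product = 36.
That gives 36 routes.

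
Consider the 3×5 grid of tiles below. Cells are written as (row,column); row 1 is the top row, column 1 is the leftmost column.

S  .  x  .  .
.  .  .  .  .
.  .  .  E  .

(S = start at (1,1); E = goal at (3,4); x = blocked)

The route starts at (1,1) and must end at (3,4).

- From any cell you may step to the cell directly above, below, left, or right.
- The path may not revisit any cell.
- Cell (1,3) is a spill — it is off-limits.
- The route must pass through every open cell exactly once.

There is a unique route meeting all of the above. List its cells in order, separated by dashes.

(1,1) - (1,2) - (2,2) - (2,1) - (3,1) - (3,2) - (3,3) - (2,3) - (2,4) - (1,4) - (1,5) - (2,5) - (3,5) - (3,4)

Need to visit all 14 open cells exactly once, starting at (1,1) and ending at (3,4).
Cell (3,1) has only two open neighbours ((2,1) and (3,2)), so the path must pass straight through it: one of those is the cell it's entered from and the other is where it exits.
Route from (1,1): right to (1,2), down to (2,2), left to (2,1), down to (3,1), 2× right (reaching (3,3)), up to (2,3), right to (2,4), up to (1,4), right to (1,5), 2× down (reaching (3,5)), left to (3,4) — 13 moves in all.
Check: all 14 open cells covered.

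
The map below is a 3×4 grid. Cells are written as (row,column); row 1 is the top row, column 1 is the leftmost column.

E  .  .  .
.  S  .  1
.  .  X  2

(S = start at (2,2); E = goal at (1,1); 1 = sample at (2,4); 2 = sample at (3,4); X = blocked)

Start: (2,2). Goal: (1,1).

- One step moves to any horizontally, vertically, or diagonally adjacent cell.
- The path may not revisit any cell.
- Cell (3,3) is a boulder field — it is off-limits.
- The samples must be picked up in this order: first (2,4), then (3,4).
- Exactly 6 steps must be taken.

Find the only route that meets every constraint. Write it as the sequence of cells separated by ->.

The waypoints must appear in the order (2,4), (3,4), with no cell reused.
Route from (2,2): up-right to (1,3), down-right to (2,4), down to (3,4), 2× up-left (reaching (1,2)), left to (1,1) — 6 moves in all.
Check: order respected (1 at step 2, 2 at step 3); 6 moves as required.

(2,2) -> (1,3) -> (2,4) -> (3,4) -> (2,3) -> (1,2) -> (1,1)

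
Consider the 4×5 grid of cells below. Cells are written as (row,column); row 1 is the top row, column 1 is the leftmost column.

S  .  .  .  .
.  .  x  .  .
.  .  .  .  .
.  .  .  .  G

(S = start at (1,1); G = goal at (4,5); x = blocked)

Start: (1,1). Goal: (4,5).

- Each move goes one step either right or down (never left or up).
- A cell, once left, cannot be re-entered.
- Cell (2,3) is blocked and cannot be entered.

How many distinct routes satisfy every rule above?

17

A right/down-only route from (1,1) to (4,5) makes exactly 3 down-moves and 4 right-moves in some order.
With no other constraints that would be C(7,3) = 35 routes.
Subtract routes through each blocked cell (inclusion–exclusion for overlaps): − through (2,3): 18 → 17.
That gives 17 routes.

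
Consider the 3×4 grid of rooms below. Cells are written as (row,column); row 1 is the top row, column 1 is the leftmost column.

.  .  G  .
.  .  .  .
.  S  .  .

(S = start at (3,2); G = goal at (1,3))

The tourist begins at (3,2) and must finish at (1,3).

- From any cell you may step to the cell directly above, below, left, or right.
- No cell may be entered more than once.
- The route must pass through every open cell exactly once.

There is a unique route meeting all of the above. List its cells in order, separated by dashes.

(3,2) - (3,1) - (2,1) - (1,1) - (1,2) - (2,2) - (2,3) - (3,3) - (3,4) - (2,4) - (1,4) - (1,3)

Need to visit all 12 open cells exactly once, starting at (3,2) and ending at (1,3).
Route from (3,2): left 1 to (3,1), up 2 to (1,1), right 1 to (1,2), down 1 to (2,2), right 1 to (2,3), down 1 to (3,3), right 1 to (3,4), up 2 to (1,4), left 1 to (1,3) — 11 moves in all.
Check: all 12 open cells covered.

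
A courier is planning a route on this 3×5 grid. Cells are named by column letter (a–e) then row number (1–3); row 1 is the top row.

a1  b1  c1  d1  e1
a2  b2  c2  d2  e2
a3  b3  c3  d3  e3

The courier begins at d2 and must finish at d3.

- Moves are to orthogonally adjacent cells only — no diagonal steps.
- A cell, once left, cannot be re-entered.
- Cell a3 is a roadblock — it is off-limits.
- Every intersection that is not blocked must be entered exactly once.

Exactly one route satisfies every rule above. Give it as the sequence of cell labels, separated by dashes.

d2 - c2 - c3 - b3 - b2 - a2 - a1 - b1 - c1 - d1 - e1 - e2 - e3 - d3

Need to visit all 14 open cells exactly once, starting at d2 and ending at d3.
Cell e1 has only two open neighbours (e2 and d1), so the path must pass straight through it: one of those is the cell it's entered from and the other is where it exits.
Route from d2: left 1 to c2, down 1 to c3, left 1 to b3, up 1 to b2, left 1 to a2, up 1 to a1, right 4 to e1, down 2 to e3, left 1 to d3 — 13 moves in all.
Check: all 14 open cells covered.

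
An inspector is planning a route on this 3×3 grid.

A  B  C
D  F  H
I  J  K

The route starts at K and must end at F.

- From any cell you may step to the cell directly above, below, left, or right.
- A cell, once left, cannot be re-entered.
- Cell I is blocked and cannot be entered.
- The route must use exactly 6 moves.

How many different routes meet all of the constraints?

1

Need simple routes of exactly 6 moves from K to F (Manhattan distance 2, so 2 moves are spent on a detour and 2 undoing it).
Enumerating: K H C B A D F.
That gives 1 route.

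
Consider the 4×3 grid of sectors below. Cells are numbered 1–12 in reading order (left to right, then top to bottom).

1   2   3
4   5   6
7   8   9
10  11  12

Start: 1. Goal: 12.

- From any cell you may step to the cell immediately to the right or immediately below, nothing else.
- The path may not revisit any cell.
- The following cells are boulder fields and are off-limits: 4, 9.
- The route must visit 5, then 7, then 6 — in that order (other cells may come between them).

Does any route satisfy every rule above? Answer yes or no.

no

7 lies to the left of 5, so going from 5 to 7 would need a leftward move — but moves only go right/down, so 5 cannot be visited before 7.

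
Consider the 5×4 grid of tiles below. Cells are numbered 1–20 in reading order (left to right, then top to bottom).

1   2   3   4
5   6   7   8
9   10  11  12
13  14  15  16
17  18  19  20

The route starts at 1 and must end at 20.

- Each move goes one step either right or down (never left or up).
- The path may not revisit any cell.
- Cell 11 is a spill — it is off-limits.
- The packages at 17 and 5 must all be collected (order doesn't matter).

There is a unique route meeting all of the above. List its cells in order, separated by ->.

1 -> 5 -> 9 -> 13 -> 17 -> 18 -> 19 -> 20

Moves only go right or down, so the column and row indices never decrease.
Route from 1: 4× down (reaching 17), 3× right (reaching 20) — 7 moves in all.
Check: all required cells visited.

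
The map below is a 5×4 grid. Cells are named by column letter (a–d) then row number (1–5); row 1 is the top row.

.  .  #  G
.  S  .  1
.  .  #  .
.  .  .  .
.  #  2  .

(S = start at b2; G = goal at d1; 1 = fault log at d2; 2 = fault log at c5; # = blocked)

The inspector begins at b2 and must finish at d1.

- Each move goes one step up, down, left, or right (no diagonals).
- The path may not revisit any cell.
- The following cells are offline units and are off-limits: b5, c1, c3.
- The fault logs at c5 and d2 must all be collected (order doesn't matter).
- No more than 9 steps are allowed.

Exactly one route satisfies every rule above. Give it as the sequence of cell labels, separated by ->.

Any route must reach c5 and d2 and still end at d1 within 9 moves, so the order of the required stops is forced.
Route from b2: 2× down (reaching b4), right to c4, down to c5, right to d5, 4× up (reaching d1) — 9 moves in all.
Check: all required cells visited; 9 ≤ 9 moves.

b2 -> b3 -> b4 -> c4 -> c5 -> d5 -> d4 -> d3 -> d2 -> d1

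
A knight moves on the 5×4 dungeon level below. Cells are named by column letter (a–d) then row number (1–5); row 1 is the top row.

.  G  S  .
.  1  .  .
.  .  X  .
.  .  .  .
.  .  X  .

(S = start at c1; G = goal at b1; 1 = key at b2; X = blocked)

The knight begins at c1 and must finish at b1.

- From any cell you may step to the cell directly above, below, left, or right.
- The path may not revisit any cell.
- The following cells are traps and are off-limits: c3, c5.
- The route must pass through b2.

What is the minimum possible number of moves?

3

Any route passes through b2 somewhere between c1 and b1. Summing Manhattan distances along the two legs (c1 → b2 → b1) gives a lower bound of 2 + 1 = 3 moves.
A route of 3 moves achieves this: c1 → c2 → b2 → b1.
Since 3 matches the lower bound, it is optimal.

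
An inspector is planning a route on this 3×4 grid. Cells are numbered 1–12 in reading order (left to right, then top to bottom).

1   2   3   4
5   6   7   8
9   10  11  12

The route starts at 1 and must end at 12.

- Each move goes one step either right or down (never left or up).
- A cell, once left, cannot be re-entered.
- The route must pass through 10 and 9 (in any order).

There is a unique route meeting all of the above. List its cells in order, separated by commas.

1, 5, 9, 10, 11, 12

Moves only go right or down, so the column and row indices never decrease.
Route from 1: 2× down (reaching 9), 3× right (reaching 12) — 5 moves in all.
Check: all required cells visited.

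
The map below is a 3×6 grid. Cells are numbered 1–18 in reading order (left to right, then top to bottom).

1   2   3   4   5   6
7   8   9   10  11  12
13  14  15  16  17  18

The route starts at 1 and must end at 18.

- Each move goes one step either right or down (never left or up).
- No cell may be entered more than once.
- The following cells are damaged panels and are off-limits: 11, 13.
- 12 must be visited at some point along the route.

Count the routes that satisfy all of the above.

1

A right/down-only route from 1 to 18 makes exactly 2 down-moves and 5 right-moves in some order.
With no other constraints that would be C(7,2) = 21 routes.
Split at 12 and multiply the segment counts (each segment already excludes blocked cells): 1→12: 1; 12→18: 1; product = 1.
That gives 1 route.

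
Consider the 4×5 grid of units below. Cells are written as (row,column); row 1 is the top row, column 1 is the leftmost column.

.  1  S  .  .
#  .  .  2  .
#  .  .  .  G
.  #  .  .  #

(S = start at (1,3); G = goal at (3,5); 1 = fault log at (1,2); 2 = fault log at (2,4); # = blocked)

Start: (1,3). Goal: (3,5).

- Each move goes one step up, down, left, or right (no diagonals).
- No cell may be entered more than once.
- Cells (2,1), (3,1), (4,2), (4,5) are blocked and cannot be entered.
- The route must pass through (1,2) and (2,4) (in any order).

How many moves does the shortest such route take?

6

Any route passes through (1,2) and (2,4) in some order between (1,3) and (3,5). Summing Manhattan distances along each leg and taking the cheapest ordering ((1,3) → (1,2) → (2,4) → (3,5)) gives a lower bound of 1 + 3 + 2 = 6 moves.
A route of 6 moves achieves this: (1,3) → (1,2) → (2,2) → (2,3) → (2,4) → (3,4) → (3,5).
Since 6 matches the lower bound, it is optimal.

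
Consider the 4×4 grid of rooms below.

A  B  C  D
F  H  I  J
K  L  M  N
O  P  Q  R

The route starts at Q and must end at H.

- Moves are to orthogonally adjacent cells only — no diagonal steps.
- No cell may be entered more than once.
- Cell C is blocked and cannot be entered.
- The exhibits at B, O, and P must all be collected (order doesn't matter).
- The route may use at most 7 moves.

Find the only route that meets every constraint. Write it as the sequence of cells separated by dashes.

The budget equals the shortest possible length, so every move has to be on a shortest route through the required cells.
Route from Q: left 2 to O, up 3 to A, right 1 to B, down 1 to H — 7 moves in all.
Check: all required cells visited; 7 ≤ 7 moves.

Q - P - O - K - F - A - B - H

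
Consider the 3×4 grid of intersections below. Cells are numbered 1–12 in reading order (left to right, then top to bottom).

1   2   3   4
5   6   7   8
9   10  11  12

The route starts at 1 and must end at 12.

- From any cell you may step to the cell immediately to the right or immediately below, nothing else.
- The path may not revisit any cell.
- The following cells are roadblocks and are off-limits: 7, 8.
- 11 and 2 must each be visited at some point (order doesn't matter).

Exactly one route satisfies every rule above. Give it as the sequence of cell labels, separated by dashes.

1 - 2 - 6 - 10 - 11 - 12

Moves only go right or down, so the column and row indices never decrease.
Route from 1: right to 2, 2× down (reaching 10), 2× right (reaching 12) — 5 moves in all.
Check: all required cells visited.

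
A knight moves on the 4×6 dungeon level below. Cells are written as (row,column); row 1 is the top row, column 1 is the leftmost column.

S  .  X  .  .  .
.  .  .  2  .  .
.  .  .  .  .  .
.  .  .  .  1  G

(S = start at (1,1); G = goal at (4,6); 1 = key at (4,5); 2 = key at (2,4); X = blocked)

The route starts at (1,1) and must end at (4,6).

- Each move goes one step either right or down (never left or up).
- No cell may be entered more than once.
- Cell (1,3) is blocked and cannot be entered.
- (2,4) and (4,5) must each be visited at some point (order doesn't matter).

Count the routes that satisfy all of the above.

6

A right/down-only route from (1,1) to (4,6) makes exactly 3 down-moves and 5 right-moves in some order.
With no other constraints that would be C(8,3) = 56 routes.
A monotone route can only reach the required cells in the order (2,4), (4,5), so split there and multiply the segment counts (each segment already excludes blocked cells): (1,1)→(2,4): 2; (2,4)→(4,5): 3; (4,5)→(4,6): 1; product = 6.
That gives 6 routes.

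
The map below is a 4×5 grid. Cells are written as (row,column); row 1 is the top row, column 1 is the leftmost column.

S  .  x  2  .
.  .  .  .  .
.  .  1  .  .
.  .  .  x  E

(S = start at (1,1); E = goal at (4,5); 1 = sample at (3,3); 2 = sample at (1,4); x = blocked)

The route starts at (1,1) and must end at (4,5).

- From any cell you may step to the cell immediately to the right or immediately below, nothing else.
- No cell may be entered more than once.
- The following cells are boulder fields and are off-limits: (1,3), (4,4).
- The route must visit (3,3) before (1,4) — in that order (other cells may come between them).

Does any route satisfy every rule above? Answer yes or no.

no

(1,4) lies above (3,3), so going from (3,3) to (1,4) would need an upward move — but moves only go right/down, so (3,3) cannot be visited before (1,4).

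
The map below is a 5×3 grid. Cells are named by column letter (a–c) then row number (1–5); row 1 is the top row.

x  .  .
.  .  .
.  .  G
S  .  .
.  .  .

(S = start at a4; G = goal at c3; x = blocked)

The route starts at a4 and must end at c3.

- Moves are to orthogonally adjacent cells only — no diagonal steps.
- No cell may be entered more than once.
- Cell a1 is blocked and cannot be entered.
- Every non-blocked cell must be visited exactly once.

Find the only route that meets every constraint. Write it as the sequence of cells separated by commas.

Need to visit all 14 open cells exactly once, starting at a4 and ending at c3.
Cell a5 has only two open neighbours (a4 and b5), so the path must pass straight through it: one of those is the cell it's entered from and the other is where it exits.
Route from a4: down to a5, 2× right (reaching c5), up to c4, left to b4, up to b3, left to a3, up to a2, right to b2, up to b1, right to c1, 2× down (reaching c3) — 13 moves in all.
Check: all 14 open cells covered.

a4, a5, b5, c5, c4, b4, b3, a3, a2, b2, b1, c1, c2, c3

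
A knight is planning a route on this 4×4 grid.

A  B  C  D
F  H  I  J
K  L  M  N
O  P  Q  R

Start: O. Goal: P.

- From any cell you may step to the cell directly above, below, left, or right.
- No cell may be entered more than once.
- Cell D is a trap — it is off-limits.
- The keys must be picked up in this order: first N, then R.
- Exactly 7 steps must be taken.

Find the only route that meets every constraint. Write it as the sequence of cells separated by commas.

The waypoints must appear in the order N, R, with no cell reused.
Route from O: up 1 to K, right 3 to N, down 1 to R, left 2 to P — 7 moves in all.
Check: order respected (N at step 4, R at step 5); 7 moves as required.

O, K, L, M, N, R, Q, P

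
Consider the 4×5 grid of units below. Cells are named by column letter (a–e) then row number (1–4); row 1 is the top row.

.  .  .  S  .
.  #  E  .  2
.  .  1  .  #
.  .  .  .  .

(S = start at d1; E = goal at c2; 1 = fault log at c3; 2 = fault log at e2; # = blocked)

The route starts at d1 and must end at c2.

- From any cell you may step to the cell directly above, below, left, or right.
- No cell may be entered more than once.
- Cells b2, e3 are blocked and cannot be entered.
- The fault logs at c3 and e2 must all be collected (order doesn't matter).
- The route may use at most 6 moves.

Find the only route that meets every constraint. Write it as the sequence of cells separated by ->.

The budget equals the shortest possible length, so every move has to be on a shortest route through the required cells.
Route from d1: right 1 to e1, down 1 to e2, left 1 to d2, down 1 to d3, left 1 to c3, up 1 to c2 — 6 moves in all.
Check: all required cells visited; 6 ≤ 6 moves.

d1 -> e1 -> e2 -> d2 -> d3 -> c3 -> c2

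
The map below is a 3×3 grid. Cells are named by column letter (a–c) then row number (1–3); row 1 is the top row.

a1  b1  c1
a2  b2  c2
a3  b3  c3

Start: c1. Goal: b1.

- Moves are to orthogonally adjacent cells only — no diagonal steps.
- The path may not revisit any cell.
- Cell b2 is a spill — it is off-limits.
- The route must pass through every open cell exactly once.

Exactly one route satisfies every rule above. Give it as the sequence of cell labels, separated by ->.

c1 -> c2 -> c3 -> b3 -> a3 -> a2 -> a1 -> b1

Need to visit all 8 open cells exactly once, starting at c1 and ending at b1.
Cell a3 has only two open neighbours (a2 and b3), so the path must pass straight through it: one of those is the cell it's entered from and the other is where it exits.
Route from c1: down 2 to c3, left 2 to a3, up 2 to a1, right 1 to b1 — 7 moves in all.
Check: all 8 open cells covered.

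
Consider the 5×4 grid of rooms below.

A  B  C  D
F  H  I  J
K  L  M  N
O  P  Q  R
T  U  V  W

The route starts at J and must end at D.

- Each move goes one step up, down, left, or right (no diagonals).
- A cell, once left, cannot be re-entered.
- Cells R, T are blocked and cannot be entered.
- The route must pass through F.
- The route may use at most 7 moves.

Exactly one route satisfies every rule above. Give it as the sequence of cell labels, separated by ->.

The 7-move cap with required stops at F leaves no slack for detours.
Route from J: left 3 to F, up 1 to A, right 3 to D — 7 moves in all.
Check: all required cells visited; 7 ≤ 7 moves.

J -> I -> H -> F -> A -> B -> C -> D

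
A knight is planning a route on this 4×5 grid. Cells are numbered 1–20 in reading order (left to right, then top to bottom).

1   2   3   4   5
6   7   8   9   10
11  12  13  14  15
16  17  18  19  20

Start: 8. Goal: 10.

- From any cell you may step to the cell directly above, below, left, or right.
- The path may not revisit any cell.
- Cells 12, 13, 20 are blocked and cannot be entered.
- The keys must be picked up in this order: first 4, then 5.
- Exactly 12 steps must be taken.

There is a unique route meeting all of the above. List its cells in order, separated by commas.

8, 7, 6, 11, 16, 17, 18, 19, 14, 9, 4, 5, 10

The waypoints must appear in the order 4, 5, with no cell reused.
Route from 8: left 2 to 6, down 2 to 16, right 3 to 19, up 3 to 4, right 1 to 5, down 1 to 10 — 12 moves in all.
Check: order respected (4 at step 10, 5 at step 11); 12 moves as required.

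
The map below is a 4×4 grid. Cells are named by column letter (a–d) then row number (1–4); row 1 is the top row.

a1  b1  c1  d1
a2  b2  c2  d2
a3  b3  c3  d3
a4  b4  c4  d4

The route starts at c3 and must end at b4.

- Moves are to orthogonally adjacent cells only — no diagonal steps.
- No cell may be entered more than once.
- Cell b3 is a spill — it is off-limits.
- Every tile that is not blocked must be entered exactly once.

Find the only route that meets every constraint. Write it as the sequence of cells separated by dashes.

Need to visit all 15 open cells exactly once, starting at c3 and ending at b4.
Cell a3 has only two open neighbours (a2 and a4), so the path must pass straight through it: one of those is the cell it's entered from and the other is where it exits.
Route from c3: down 1 to c4, right 1 to d4, up 3 to d1, left 1 to c1, down 1 to c2, left 1 to b2, up 1 to b1, left 1 to a1, down 3 to a4, right 1 to b4 — 14 moves in all.
Check: all 15 open cells covered.

c3 - c4 - d4 - d3 - d2 - d1 - c1 - c2 - b2 - b1 - a1 - a2 - a3 - a4 - b4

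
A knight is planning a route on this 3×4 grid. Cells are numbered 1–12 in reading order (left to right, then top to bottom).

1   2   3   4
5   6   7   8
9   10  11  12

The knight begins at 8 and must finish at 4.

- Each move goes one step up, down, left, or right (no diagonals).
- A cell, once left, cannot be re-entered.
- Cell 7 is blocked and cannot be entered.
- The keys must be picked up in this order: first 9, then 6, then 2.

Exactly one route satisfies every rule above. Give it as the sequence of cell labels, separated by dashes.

The waypoints must appear in the order 9, 6, 2, with no cell reused.
Route from 8: down 1 to 12, left 3 to 9, up 1 to 5, right 1 to 6, up 1 to 2, right 2 to 4 — 9 moves in all.
Check: order respected (9 at step 4, 6 at step 6, 2 at step 7).

8 - 12 - 11 - 10 - 9 - 5 - 6 - 2 - 3 - 4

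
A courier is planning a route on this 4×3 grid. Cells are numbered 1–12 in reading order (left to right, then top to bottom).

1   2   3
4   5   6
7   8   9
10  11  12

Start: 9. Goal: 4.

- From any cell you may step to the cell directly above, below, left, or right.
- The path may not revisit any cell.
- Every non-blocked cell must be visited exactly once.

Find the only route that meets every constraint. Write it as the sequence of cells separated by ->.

9 -> 12 -> 11 -> 10 -> 7 -> 8 -> 5 -> 6 -> 3 -> 2 -> 1 -> 4

Need to visit all 12 open cells exactly once, starting at 9 and ending at 4.
Cell 10 has only two open neighbours (7 and 11), so the path must pass straight through it: one of those is the cell it's entered from and the other is where it exits.
Route from 9: down to 12, 2× left (reaching 10), up to 7, right to 8, up to 5, right to 6, up to 3, 2× left (reaching 1), down to 4 — 11 moves in all.
Check: all 12 open cells covered.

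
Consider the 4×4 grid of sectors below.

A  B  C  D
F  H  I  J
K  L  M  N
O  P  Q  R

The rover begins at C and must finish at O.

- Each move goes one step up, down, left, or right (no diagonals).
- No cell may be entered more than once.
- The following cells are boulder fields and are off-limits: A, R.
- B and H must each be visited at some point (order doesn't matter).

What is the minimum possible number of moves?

Any route passes through B and H in some order between C and O. Summing Manhattan distances along each leg and taking the cheapest ordering (C → B → H → O) gives a lower bound of 1 + 1 + 3 = 5 moves.
A route of 5 moves achieves this: C → B → H → L → P → O.
Since 5 matches the lower bound, it is optimal.

5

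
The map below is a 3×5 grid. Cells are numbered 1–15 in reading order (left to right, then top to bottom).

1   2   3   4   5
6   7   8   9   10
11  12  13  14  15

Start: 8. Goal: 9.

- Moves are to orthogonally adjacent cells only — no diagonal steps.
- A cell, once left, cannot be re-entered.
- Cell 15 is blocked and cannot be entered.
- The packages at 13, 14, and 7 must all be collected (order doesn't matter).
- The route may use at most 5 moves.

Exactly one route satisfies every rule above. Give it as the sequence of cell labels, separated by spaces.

8 7 12 13 14 9

The budget equals the shortest possible length, so every move has to be on a shortest route through the required cells.
Route from 8: left 1 to 7, down 1 to 12, right 2 to 14, up 1 to 9 — 5 moves in all.
Check: all required cells visited; 5 ≤ 5 moves.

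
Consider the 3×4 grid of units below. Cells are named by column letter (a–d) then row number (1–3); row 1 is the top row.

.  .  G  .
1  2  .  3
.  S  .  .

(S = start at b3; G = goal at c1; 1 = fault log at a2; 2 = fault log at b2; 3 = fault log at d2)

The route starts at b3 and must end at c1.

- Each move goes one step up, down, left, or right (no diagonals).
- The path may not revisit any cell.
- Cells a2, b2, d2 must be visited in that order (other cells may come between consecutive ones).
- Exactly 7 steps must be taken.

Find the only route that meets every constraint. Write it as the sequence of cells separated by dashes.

The waypoints must appear in the order a2, b2, d2, with no cell reused.
Route from b3: left 1 to a3, up 1 to a2, right 3 to d2, up 1 to d1, left 1 to c1 — 7 moves in all.
Check: order respected (1 at step 2, 2 at step 3, 3 at step 5); 7 moves as required.

b3 - a3 - a2 - b2 - c2 - d2 - d1 - c1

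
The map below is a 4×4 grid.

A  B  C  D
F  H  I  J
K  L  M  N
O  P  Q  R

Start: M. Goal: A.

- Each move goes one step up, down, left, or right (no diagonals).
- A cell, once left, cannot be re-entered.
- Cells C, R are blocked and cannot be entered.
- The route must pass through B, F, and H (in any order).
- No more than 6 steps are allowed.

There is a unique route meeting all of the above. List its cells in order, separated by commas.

M, L, K, F, H, B, A

Any route must reach B, F, and H and still end at A within 6 moves, so the order of the required stops is forced.
Route from M: 2× left (reaching K), up to F, right to H, up to B, left to A — 6 moves in all.
Check: all required cells visited; 6 ≤ 6 moves.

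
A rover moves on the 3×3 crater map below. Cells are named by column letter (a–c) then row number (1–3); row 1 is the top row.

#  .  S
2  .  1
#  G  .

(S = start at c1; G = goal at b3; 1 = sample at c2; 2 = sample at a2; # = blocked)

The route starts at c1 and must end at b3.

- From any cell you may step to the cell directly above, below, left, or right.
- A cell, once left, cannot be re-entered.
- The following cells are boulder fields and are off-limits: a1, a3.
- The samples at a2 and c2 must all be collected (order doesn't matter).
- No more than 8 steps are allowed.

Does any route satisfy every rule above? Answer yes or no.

no

a2 must be visited but has only one open neighbour (b2), and it is neither the start nor the goal — the route would have to enter and leave through b2, re-entering it.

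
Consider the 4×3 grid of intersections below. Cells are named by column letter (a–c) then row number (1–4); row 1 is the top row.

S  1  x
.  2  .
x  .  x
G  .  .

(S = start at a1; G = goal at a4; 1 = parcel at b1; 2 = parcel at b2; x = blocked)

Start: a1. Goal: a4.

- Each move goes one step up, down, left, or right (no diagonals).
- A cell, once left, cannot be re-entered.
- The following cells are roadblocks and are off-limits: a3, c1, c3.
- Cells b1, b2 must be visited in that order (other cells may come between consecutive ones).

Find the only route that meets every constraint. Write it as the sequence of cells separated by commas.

a1, b1, b2, b3, b4, a4

The waypoints must appear in the order b1, b2, with no cell reused.
Route from a1: right to b1, 3× down (reaching b4), left to a4 — 5 moves in all.
Check: order respected (1 at step 1, 2 at step 2).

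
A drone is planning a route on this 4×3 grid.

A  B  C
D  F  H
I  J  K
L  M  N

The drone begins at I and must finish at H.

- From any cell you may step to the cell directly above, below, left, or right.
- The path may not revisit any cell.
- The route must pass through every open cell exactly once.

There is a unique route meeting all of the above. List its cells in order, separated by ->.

I -> L -> M -> N -> K -> J -> F -> D -> A -> B -> C -> H

Need to visit all 12 open cells exactly once, starting at I and ending at H.
Route from I: down 1 to L, right 2 to N, up 1 to K, left 1 to J, up 1 to F, left 1 to D, up 1 to A, right 2 to C, down 1 to H — 11 moves in all.
Check: all 12 open cells covered.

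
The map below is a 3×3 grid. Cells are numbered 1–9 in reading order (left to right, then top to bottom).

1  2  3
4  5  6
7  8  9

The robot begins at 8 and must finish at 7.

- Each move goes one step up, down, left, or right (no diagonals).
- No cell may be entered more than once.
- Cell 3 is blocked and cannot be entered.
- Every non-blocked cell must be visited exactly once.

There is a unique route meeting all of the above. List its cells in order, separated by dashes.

Need to visit all 8 open cells exactly once, starting at 8 and ending at 7.
Cell 1 has only two open neighbours (4 and 2), so the path must pass straight through it: one of those is the cell it's entered from and the other is where it exits.
Route from 8: right 1 to 9, up 1 to 6, left 1 to 5, up 1 to 2, left 1 to 1, down 2 to 7 — 7 moves in all.
Check: all 8 open cells covered.

8 - 9 - 6 - 5 - 2 - 1 - 4 - 7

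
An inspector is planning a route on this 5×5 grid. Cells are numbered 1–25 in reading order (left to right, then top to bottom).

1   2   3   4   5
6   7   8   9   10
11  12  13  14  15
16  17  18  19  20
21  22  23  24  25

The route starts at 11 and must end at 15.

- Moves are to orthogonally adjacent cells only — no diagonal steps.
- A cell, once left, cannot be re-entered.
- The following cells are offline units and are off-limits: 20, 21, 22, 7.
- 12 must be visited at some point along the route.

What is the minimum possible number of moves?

4

Any route passes through 12 somewhere between 11 and 15. Summing Manhattan distances along the two legs (11 → 12 → 15) gives a lower bound of 1 + 3 = 4 moves.
A route of 4 moves achieves this: 11 → 12 → 13 → 14 → 15.
Since 4 matches the lower bound, it is optimal.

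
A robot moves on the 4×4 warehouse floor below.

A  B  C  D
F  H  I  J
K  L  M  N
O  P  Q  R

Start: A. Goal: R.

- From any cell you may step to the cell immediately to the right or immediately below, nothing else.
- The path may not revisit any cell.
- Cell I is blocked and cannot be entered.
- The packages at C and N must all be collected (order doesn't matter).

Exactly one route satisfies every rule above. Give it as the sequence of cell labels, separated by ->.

Moves only go right or down, so the column and row indices never decrease.
Route from A: right 3 to D, down 3 to R — 6 moves in all.
Check: all required cells visited.

A -> B -> C -> D -> J -> N -> R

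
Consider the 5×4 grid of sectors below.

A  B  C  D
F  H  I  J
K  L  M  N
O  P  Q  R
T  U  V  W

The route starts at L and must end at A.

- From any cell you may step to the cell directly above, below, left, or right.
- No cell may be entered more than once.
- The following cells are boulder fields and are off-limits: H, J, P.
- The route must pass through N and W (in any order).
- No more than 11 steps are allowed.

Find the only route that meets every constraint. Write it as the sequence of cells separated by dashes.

Any route must reach N and W and still end at A within 11 moves, so the order of the required stops is forced.
Route from L: 2× right (reaching N), 2× down (reaching W), 3× left (reaching T), 4× up (reaching A) — 11 moves in all.
Check: all required cells visited; 11 ≤ 11 moves.

L - M - N - R - W - V - U - T - O - K - F - A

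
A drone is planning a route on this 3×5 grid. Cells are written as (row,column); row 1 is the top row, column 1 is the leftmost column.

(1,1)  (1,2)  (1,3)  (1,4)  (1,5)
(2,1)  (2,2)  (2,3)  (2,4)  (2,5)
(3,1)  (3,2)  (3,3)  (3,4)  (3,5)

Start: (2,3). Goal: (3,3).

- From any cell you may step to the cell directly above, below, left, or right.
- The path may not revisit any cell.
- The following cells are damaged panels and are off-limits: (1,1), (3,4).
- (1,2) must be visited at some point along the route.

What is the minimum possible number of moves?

Any route passes through (1,2) somewhere between (2,3) and (3,3). Summing Manhattan distances along the two legs ((2,3) → (1,2) → (3,3)) gives a lower bound of 2 + 3 = 5 moves.
A route of 5 moves achieves this: (2,3) → (1,3) → (1,2) → (2,2) → (3,2) → (3,3).
Since 5 matches the lower bound, it is optimal.

5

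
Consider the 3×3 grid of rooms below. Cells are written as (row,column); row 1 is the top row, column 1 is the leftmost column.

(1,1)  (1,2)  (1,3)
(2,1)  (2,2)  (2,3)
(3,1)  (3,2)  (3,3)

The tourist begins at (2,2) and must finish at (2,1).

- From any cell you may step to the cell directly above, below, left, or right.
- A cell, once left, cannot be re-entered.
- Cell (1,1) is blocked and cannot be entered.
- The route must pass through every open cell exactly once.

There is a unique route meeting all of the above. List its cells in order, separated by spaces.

Need to visit all 8 open cells exactly once, starting at (2,2) and ending at (2,1).
Route from (2,2): up 1 to (1,2), right 1 to (1,3), down 2 to (3,3), left 2 to (3,1), up 1 to (2,1) — 7 moves in all.
Check: all 8 open cells covered.

(2,2) (1,2) (1,3) (2,3) (3,3) (3,2) (3,1) (2,1)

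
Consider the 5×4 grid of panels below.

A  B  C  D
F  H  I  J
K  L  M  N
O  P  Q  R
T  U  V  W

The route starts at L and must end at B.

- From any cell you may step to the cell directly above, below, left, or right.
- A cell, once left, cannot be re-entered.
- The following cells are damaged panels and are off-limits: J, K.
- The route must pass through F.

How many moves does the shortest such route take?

4

Any route passes through F somewhere between L and B. Summing Manhattan distances along the two legs (L → F → B) gives a lower bound of 2 + 2 = 4 moves.
A route of 4 moves achieves this: L → H → F → A → B.
Since 4 matches the lower bound, it is optimal.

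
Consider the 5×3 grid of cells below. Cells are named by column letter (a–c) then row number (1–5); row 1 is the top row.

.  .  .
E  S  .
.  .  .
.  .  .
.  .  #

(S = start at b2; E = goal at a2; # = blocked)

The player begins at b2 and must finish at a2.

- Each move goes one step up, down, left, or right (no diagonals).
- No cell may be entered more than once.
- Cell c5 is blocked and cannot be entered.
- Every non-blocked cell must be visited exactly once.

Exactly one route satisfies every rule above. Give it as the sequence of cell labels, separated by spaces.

b2 b3 a3 a4 a5 b5 b4 c4 c3 c2 c1 b1 a1 a2

Need to visit all 14 open cells exactly once, starting at b2 and ending at a2.
Route from b2: down to b3, left to a3, 2× down (reaching a5), right to b5, up to b4, right to c4, 3× up (reaching c1), 2× left (reaching a1), down to a2 — 13 moves in all.
Check: all 14 open cells covered.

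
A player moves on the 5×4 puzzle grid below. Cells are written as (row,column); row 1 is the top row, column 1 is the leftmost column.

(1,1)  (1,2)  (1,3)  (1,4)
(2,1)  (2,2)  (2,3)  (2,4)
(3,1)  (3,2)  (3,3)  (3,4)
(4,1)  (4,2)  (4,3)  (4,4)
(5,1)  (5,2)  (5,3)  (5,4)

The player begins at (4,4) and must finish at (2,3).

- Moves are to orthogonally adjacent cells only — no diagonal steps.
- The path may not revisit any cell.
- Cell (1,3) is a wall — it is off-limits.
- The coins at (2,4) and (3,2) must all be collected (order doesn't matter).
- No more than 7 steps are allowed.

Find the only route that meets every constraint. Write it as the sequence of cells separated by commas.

The 7-move cap with required stops at (2,4), (3,2) leaves no slack for detours.
Route from (4,4): 2× left (reaching (4,2)), up to (3,2), 2× right (reaching (3,4)), up to (2,4), left to (2,3) — 7 moves in all.
Check: all required cells visited; 7 ≤ 7 moves.

(4,4), (4,3), (4,2), (3,2), (3,3), (3,4), (2,4), (2,3)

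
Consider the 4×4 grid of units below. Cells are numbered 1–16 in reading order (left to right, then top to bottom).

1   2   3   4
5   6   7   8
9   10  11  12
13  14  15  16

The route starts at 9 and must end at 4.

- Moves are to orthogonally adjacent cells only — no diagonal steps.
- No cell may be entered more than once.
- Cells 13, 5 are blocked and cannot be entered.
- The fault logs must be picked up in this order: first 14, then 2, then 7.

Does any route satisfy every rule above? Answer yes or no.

no

Ignoring the required order, 4 revisit-free routes from 9 to 4 pass through all of 14, 2, and 7; the waypoint orders that occur are 14 → 7 → 2 (4) — never 14 → 2 → 7.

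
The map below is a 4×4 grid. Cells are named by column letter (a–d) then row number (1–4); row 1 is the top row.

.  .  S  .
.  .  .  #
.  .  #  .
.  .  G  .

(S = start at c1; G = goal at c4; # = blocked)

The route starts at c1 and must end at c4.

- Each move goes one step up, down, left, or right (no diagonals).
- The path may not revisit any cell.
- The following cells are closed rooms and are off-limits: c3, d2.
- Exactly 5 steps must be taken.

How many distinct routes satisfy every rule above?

Need simple routes of exactly 5 moves from c1 to c4 (Manhattan distance 3, so 1 moves are spent on a detour and 1 undoing it).
Enumerating: c1 c2 b2 b3 b4 c4 | c1 b1 b2 b3 b4 c4.
That gives 2 routes.

2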